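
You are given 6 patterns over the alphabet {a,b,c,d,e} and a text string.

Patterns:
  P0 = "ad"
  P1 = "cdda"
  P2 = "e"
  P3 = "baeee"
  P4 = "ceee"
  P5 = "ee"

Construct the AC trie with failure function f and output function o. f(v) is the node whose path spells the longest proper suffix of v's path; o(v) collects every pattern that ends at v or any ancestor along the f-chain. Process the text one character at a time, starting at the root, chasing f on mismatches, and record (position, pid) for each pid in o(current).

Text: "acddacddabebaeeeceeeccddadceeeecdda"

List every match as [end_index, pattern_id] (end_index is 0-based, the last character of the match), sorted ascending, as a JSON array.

Build automaton:
Trie nodes:
  0='ε' goto a→1 b→8 c→3 e→7
  1='a' goto d→2
  2='ad' goto ·  [P0 ends]
  3='c' goto d→4 e→13
  4='cd' goto d→5
  5='cdd' goto a→6
  6='cdda' goto ·  [P1 ends]
  7='e' goto e→16  [P2 ends]
  8='b' goto a→9
  9='ba' goto e→10
  10='bae' goto e→11
  11='baee' goto e→12
  12='baeee' goto ·  [P3 ends]
  13='ce' goto e→14
  14='cee' goto e→15
  15='ceee' goto ·  [P4 ends]
  16='ee' goto ·  [P5 ends]

BFS fail/out derivation:
  n1('a'): parent n0 fail=0; on 'a' 0 → fail=0;  out ∅∪∅=∅
  n3('c'): parent n0 fail=0; on 'c' 0 → fail=0;  out ∅∪∅=∅
  n7('e'): parent n0 fail=0; on 'e' 0 → fail=0;  out {2}∪∅={2}
  n8('b'): parent n0 fail=0; on 'b' 0 → fail=0;  out ∅∪∅=∅
  n2('ad'): parent n1 fail=0; on 'd' 0 → fail=0;  out {0}∪∅={0}
  n4('cd'): parent n3 fail=0; on 'd' 0 → fail=0;  out ∅∪∅=∅
  n9('ba'): parent n8 fail=0; on 'a' 0 → fail=1;  out ∅∪∅=∅
  n13('ce'): parent n3 fail=0; on 'e' 0 → fail=7;  out ∅∪{2}={2}
  n16('ee'): parent n7 fail=0; on 'e' 0 → fail=7;  out {5}∪{2}={2,5}
  n5('cdd'): parent n4 fail=0; on 'd' 0 → fail=0;  out ∅∪∅=∅
  n10('bae'): parent n9 fail=1; on 'e' 1→0 → fail=7;  out ∅∪{2}={2}
  n14('cee'): parent n13 fail=7; on 'e' 7 → fail=16;  out ∅∪{2,5}={2,5}
  n6('cdda'): parent n5 fail=0; on 'a' 0 → fail=1;  out {1}∪∅={1}
  n11('baee'): parent n10 fail=7; on 'e' 7 → fail=16;  out ∅∪{2,5}={2,5}
  n15('ceee'): parent n14 fail=16; on 'e' 16→7 → fail=16;  out {4}∪{2,5}={2,4,5}
  n12('baeee'): parent n11 fail=16; on 'e' 16→7 → fail=16;  out {3}∪{2,5}={2,3,5}

Scan:
[0] read 'a'  n0⇒n1
[1] read 'c'  n1⇒n3 (fail-walked)
[2] read 'd'  n3⇒n4
[3] read 'd'  n4⇒n5
[4] read 'a'  n5⇒n6  → match P1@[1:4]
[5] read 'c'  n6⇒n3 (fail-walked)
[6] read 'd'  n3⇒n4
[7] read 'd'  n4⇒n5
[8] read 'a'  n5⇒n6  → match P1@[5:8]
[9] read 'b'  n6⇒n8 (fail-walked)
[10] read 'e'  n8⇒n7 (fail-walked)  → match P2@[10:10]
[11] read 'b'  n7⇒n8 (fail-walked)
[12] read 'a'  n8⇒n9
[13] read 'e'  n9⇒n10  → match P2@[13:13]
[14] read 'e'  n10⇒n11  → match P2@[14:14],P5@[13:14]
[15] read 'e'  n11⇒n12  → match P2@[15:15],P3@[11:15],P5@[14:15]
[16] read 'c'  n12⇒n3 (fail-walked)
[17] read 'e'  n3⇒n13  → match P2@[17:17]
[18] read 'e'  n13⇒n14  → match P2@[18:18],P5@[17:18]
[19] read 'e'  n14⇒n15  → match P2@[19:19],P4@[16:19],P5@[18:19]
[20] read 'c'  n15⇒n3 (fail-walked)
[21] read 'c'  n3⇒n3 (fail-walked)
[22] read 'd'  n3⇒n4
[23] read 'd'  n4⇒n5
[24] read 'a'  n5⇒n6  → match P1@[21:24]
[25] read 'd'  n6⇒n2 (fail-walked)  → match P0@[24:25]
[26] read 'c'  n2⇒n3 (fail-walked)
[27] read 'e'  n3⇒n13  → match P2@[27:27]
[28] read 'e'  n13⇒n14  → match P2@[28:28],P5@[27:28]
[29] read 'e'  n14⇒n15  → match P2@[29:29],P4@[26:29],P5@[28:29]
[30] read 'e'  n15⇒n16 (fail-walked)  → match P2@[30:30],P5@[29:30]
[31] read 'c'  n16⇒n3 (fail-walked)
[32] read 'd'  n3⇒n4
[33] read 'd'  n4⇒n5
[34] read 'a'  n5⇒n6  → match P1@[31:34]

Result: [[4,1],[8,1],[10,2],[13,2],[14,2],[14,5],[15,2],[15,3],[15,5],[17,2],[18,2],[18,5],[19,2],[19,4],[19,5],[24,1],[25,0],[27,2],[28,2],[28,5],[29,2],[29,4],[29,5],[30,2],[30,5],[34,1]]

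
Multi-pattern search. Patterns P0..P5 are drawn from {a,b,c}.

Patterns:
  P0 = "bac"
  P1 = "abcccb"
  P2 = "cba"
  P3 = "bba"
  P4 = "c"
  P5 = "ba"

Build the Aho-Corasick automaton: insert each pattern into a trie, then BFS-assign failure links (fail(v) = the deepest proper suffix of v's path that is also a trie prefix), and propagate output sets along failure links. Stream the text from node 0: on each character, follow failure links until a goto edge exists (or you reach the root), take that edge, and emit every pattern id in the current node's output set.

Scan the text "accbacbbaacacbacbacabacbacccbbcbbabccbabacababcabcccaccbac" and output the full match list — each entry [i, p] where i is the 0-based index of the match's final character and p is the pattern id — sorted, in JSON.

Construct AC machine:
Trie (insert patterns):
  0='ε' goto a→4 b→1 c→10
  1='b' goto a→2 b→13
  2='ba' goto c→3  ←P5
  3='bac' goto ·  ←P0
  4='a' goto b→5
  5='ab' goto c→6
  6='abc' goto c→7
  7='abcc' goto c→8
  8='abccc' goto b→9
  9='abcccb' goto ·  ←P1
  10='c' goto b→11  ←P4
  11='cb' goto a→12
  12='cba' goto ·  ←P2
  13='bb' goto a→14
  14='bba' goto ·  ←P3

BFS fail/out derivation:
  n1('b'): parent n0 fail=0; on 'b' 0 → fail=0;  out ∅∪∅=∅
  n4('a'): parent n0 fail=0; on 'a' 0 → fail=0;  out ∅∪∅=∅
  n10('c'): parent n0 fail=0; on 'c' 0 → fail=0;  out {4}∪∅={4}
  n2('ba'): parent n1 fail=0; on 'a' 0 → fail=4;  out {5}∪∅={5}
  n5('ab'): parent n4 fail=0; on 'b' 0 → fail=1;  out ∅∪∅=∅
  n11('cb'): parent n10 fail=0; on 'b' 0 → fail=1;  out ∅∪∅=∅
  n13('bb'): parent n1 fail=0; on 'b' 0 → fail=1;  out ∅∪∅=∅
  n3('bac'): parent n2 fail=4; on 'c' 4→0 → fail=10;  out {0}∪{4}={0,4}
  n6('abc'): parent n5 fail=1; on 'c' 1→0 → fail=10;  out ∅∪{4}={4}
  n12('cba'): parent n11 fail=1; on 'a' 1 → fail=2;  out {2}∪{5}={2,5}
  n14('bba'): parent n13 fail=1; on 'a' 1 → fail=2;  out {3}∪{5}={3,5}
  n7('abcc'): parent n6 fail=10; on 'c' 10→0 → fail=10;  out ∅∪{4}={4}
  n8('abccc'): parent n7 fail=10; on 'c' 10→0 → fail=10;  out ∅∪{4}={4}
  n9('abcccb'): parent n8 fail=10; on 'b' 10 → fail=11;  out {1}∪∅={1}

Run:
[0] read 'a'  n0⇒n4
[1] read 'c'  n4⇒n10 (fail-walked)  emit P4@[1:1]
[2] read 'c'  n10⇒n10 (fail-walked)  emit P4@[2:2]
[3] read 'b'  n10⇒n11
[4] read 'a'  n11⇒n12  emit P2@[2:4],P5@[3:4]
[5] read 'c'  n12⇒n3 (fail-walked)  emit P0@[3:5],P4@[5:5]
[6] read 'b'  n3⇒n11 (fail-walked)
[7] read 'b'  n11⇒n13 (fail-walked)
[8] read 'a'  n13⇒n14  emit P3@[6:8],P5@[7:8]
[9] read 'a'  n14⇒n4 (fail-walked)
[10] read 'c'  n4⇒n10 (fail-walked)  emit P4@[10:10]
[11] read 'a'  n10⇒n4 (fail-walked)
[12] read 'c'  n4⇒n10 (fail-walked)  emit P4@[12:12]
[13] read 'b'  n10⇒n11
[14] read 'a'  n11⇒n12  emit P2@[12:14],P5@[13:14]
[15] read 'c'  n12⇒n3 (fail-walked)  emit P0@[13:15],P4@[15:15]
[16] read 'b'  n3⇒n11 (fail-walked)
[17] read 'a'  n11⇒n12  emit P2@[15:17],P5@[16:17]
[18] read 'c'  n12⇒n3 (fail-walked)  emit P0@[16:18],P4@[18:18]
[19] read 'a'  n3⇒n4 (fail-walked)
[20] read 'b'  n4⇒n5
[21] read 'a'  n5⇒n2 (fail-walked)  emit P5@[20:21]
[22] read 'c'  n2⇒n3  emit P0@[20:22],P4@[22:22]
[23] read 'b'  n3⇒n11 (fail-walked)
[24] read 'a'  n11⇒n12  emit P2@[22:24],P5@[23:24]
[25] read 'c'  n12⇒n3 (fail-walked)  emit P0@[23:25],P4@[25:25]
[26] read 'c'  n3⇒n10 (fail-walked)  emit P4@[26:26]
[27] read 'c'  n10⇒n10 (fail-walked)  emit P4@[27:27]
[28] read 'b'  n10⇒n11
[29] read 'b'  n11⇒n13 (fail-walked)
[30] read 'c'  n13⇒n10 (fail-walked)  emit P4@[30:30]
[31] read 'b'  n10⇒n11
[32] read 'b'  n11⇒n13 (fail-walked)
[33] read 'a'  n13⇒n14  emit P3@[31:33],P5@[32:33]
[34] read 'b'  n14⇒n5 (fail-walked)
[35] read 'c'  n5⇒n6  emit P4@[35:35]
[36] read 'c'  n6⇒n7  emit P4@[36:36]
[37] read 'b'  n7⇒n11 (fail-walked)
[38] read 'a'  n11⇒n12  emit P2@[36:38],P5@[37:38]
[39] read 'b'  n12⇒n5 (fail-walked)
[40] read 'a'  n5⇒n2 (fail-walked)  emit P5@[39:40]
[41] read 'c'  n2⇒n3  emit P0@[39:41],P4@[41:41]
[42] read 'a'  n3⇒n4 (fail-walked)
[43] read 'b'  n4⇒n5
[44] read 'a'  n5⇒n2 (fail-walked)  emit P5@[43:44]
[45] read 'b'  n2⇒n5 (fail-walked)
[46] read 'c'  n5⇒n6  emit P4@[46:46]
[47] read 'a'  n6⇒n4 (fail-walked)
[48] read 'b'  n4⇒n5
[49] read 'c'  n5⇒n6  emit P4@[49:49]
[50] read 'c'  n6⇒n7  emit P4@[50:50]
[51] read 'c'  n7⇒n8  emit P4@[51:51]
[52] read 'a'  n8⇒n4 (fail-walked)
[53] read 'c'  n4⇒n10 (fail-walked)  emit P4@[53:53]
[54] read 'c'  n10⇒n10 (fail-walked)  emit P4@[54:54]
[55] read 'b'  n10⇒n11
[56] read 'a'  n11⇒n12  emit P2@[54:56],P5@[55:56]
[57] read 'c'  n12⇒n3 (fail-walked)  emit P0@[55:57],P4@[57:57]

Result: [[1,4],[2,4],[4,2],[4,5],[5,0],[5,4],[8,3],[8,5],[10,4],[12,4],[14,2],[14,5],[15,0],[15,4],[17,2],[17,5],[18,0],[18,4],[21,5],[22,0],[22,4],[24,2],[24,5],[25,0],[25,4],[26,4],[27,4],[30,4],[33,3],[33,5],[35,4],[36,4],[38,2],[38,5],[40,5],[41,0],[41,4],[44,5],[46,4],[49,4],[50,4],[51,4],[53,4],[54,4],[56,2],[56,5],[57,0],[57,4]]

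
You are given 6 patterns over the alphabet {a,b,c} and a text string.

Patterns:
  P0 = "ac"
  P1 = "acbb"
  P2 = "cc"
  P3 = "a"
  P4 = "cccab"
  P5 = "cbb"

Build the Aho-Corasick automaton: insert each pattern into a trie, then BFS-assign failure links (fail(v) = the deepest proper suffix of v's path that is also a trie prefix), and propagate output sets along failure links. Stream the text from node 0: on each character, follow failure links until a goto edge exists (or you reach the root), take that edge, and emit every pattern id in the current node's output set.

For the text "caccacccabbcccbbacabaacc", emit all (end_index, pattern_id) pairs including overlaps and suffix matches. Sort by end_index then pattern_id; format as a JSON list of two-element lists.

Build:
Trie (insert patterns):
  0='ε' goto a→1 c→5
  1='a' goto c→2  ←P3
  2='ac' goto b→3  ←P0
  3='acb' goto b→4
  4='acbb' goto ·  ←P1
  5='c' goto b→10 c→6
  6='cc' goto c→7  ←P2
  7='ccc' goto a→8
  8='ccca' goto b→9
  9='cccab' goto ·  ←P4
  10='cb' goto b→11
  11='cbb' goto ·  ←P5

BFS fail/out derivation:
  fail(1) 'a': from fail(0)=0 chase 'a': 0 ⇒ 0;  out={3}∪out(0)={3}
  fail(5) 'c': from fail(0)=0 chase 'c': 0 ⇒ 0;  out=∅∪out(0)=∅
  fail(2) 'ac': from fail(1)=0 chase 'c': 0 ⇒ 5;  out={0}∪out(5)={0}
  fail(6) 'cc': from fail(5)=0 chase 'c': 0 ⇒ 5;  out={2}∪out(5)={2}
  fail(10) 'cb': from fail(5)=0 chase 'b': 0 ⇒ 0;  out=∅∪out(0)=∅
  fail(3) 'acb': from fail(2)=5 chase 'b': 5 ⇒ 10;  out=∅∪out(10)=∅
  fail(7) 'ccc': from fail(6)=5 chase 'c': 5 ⇒ 6;  out=∅∪out(6)={2}
  fail(11) 'cbb': from fail(10)=0 chase 'b': 0 ⇒ 0;  out={5}∪out(0)={5}
  fail(4) 'acbb': from fail(3)=10 chase 'b': 10 ⇒ 11;  out={1}∪out(11)={1,5}
  fail(8) 'ccca': from fail(7)=6 chase 'a': 6→5→0 ⇒ 1;  out=∅∪out(1)={3}
  fail(9) 'cccab': from fail(8)=1 chase 'b': 1→0 ⇒ 0;  out={4}∪out(0)={4}

Run:
pos 0 'c': at 5
pos 1 'a': at 1 (via fail)  emit P3@[1:1]
pos 2 'c': at 2  emit P0@[1:2]
pos 3 'c': at 6 (via fail)  emit P2@[2:3]
pos 4 'a': at 1 (via fail)  emit P3@[4:4]
pos 5 'c': at 2  emit P0@[4:5]
pos 6 'c': at 6 (via fail)  emit P2@[5:6]
pos 7 'c': at 7  emit P2@[6:7]
pos 8 'a': at 8  emit P3@[8:8]
pos 9 'b': at 9  emit P4@[5:9]
pos 10 'b': at 0 (via fail)
pos 11 'c': at 5
pos 12 'c': at 6  emit P2@[11:12]
pos 13 'c': at 7  emit P2@[12:13]
pos 14 'b': at 10 (via fail)
pos 15 'b': at 11  emit P5@[13:15]
pos 16 'a': at 1 (via fail)  emit P3@[16:16]
pos 17 'c': at 2  emit P0@[16:17]
pos 18 'a': at 1 (via fail)  emit P3@[18:18]
pos 19 'b': at 0 (via fail)
pos 20 'a': at 1  emit P3@[20:20]
pos 21 'a': at 1 (via fail)  emit P3@[21:21]
pos 22 'c': at 2  emit P0@[21:22]
pos 23 'c': at 6 (via fail)  emit P2@[22:23]

All matches (sorted): [[1,3],[2,0],[3,2],[4,3],[5,0],[6,2],[7,2],[8,3],[9,4],[12,2],[13,2],[15,5],[16,3],[17,0],[18,3],[20,3],[21,3],[22,0],[23,2]]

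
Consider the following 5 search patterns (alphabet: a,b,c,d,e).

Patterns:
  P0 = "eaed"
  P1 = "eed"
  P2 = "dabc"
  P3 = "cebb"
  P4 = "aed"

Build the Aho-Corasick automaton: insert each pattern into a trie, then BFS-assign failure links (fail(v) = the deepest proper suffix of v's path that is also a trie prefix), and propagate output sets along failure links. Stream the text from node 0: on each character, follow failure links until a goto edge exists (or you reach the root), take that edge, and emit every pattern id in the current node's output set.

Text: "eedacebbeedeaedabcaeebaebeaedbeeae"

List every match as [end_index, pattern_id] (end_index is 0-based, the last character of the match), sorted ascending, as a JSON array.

Construct AC machine:
Trie (insert patterns):
  n0 'ε': a→15 c→11 d→7 e→1
  n1 'e': a→2 e→5
  n2 'ea': e→3
  n3 'eae': d→4
  n4 'eaed': ·  ←P0
  n5 'ee': d→6
  n6 'eed': ·  ←P1
  n7 'd': a→8
  n8 'da': b→9
  n9 'dab': c→10
  n10 'dabc': ·  ←P2
  n11 'c': e→12
  n12 'ce': b→13
  n13 'ceb': b→14
  n14 'cebb': ·  ←P3
  n15 'a': e→16
  n16 'ae': d→17
  n17 'aed': ·  ←P4

Failure links (BFS by depth):
  n1('e'): parent n0 fail=0; on 'e' 0 → fail=0;  out ∅∪∅=∅
  n7('d'): parent n0 fail=0; on 'd' 0 → fail=0;  out ∅∪∅=∅
  n11('c'): parent n0 fail=0; on 'c' 0 → fail=0;  out ∅∪∅=∅
  n15('a'): parent n0 fail=0; on 'a' 0 → fail=0;  out ∅∪∅=∅
  n2('ea'): parent n1 fail=0; on 'a' 0 → fail=15;  out ∅∪∅=∅
  n5('ee'): parent n1 fail=0; on 'e' 0 → fail=1;  out ∅∪∅=∅
  n8('da'): parent n7 fail=0; on 'a' 0 → fail=15;  out ∅∪∅=∅
  n12('ce'): parent n11 fail=0; on 'e' 0 → fail=1;  out ∅∪∅=∅
  n16('ae'): parent n15 fail=0; on 'e' 0 → fail=1;  out ∅∪∅=∅
  n3('eae'): parent n2 fail=15; on 'e' 15 → fail=16;  out ∅∪∅=∅
  n6('eed'): parent n5 fail=1; on 'd' 1→0 → fail=7;  out {1}∪∅={1}
  n9('dab'): parent n8 fail=15; on 'b' 15→0 → fail=0;  out ∅∪∅=∅
  n13('ceb'): parent n12 fail=1; on 'b' 1→0 → fail=0;  out ∅∪∅=∅
  n17('aed'): parent n16 fail=1; on 'd' 1→0 → fail=7;  out {4}∪∅={4}
  n4('eaed'): parent n3 fail=16; on 'd' 16 → fail=17;  out {0}∪{4}={0,4}
  n10('dabc'): parent n9 fail=0; on 'c' 0 → fail=11;  out {2}∪∅={2}
  n14('cebb'): parent n13 fail=0; on 'b' 0 → fail=0;  out {3}∪∅={3}

Scan:
[0] read 'e'  n0⇒n1
[1] read 'e'  n1⇒n5
[2] read 'd'  n5⇒n6  emit P1@[0:2]
[3] read 'a'  n6⇒n8 (via fail)
[4] read 'c'  n8⇒n11 (via fail)
[5] read 'e'  n11⇒n12
[6] read 'b'  n12⇒n13
[7] read 'b'  n13⇒n14  emit P3@[4:7]
[8] read 'e'  n14⇒n1 (via fail)
[9] read 'e'  n1⇒n5
[10] read 'd'  n5⇒n6  emit P1@[8:10]
[11] read 'e'  n6⇒n1 (via fail)
[12] read 'a'  n1⇒n2
[13] read 'e'  n2⇒n3
[14] read 'd'  n3⇒n4  emit P0@[11:14],P4@[12:14]
[15] read 'a'  n4⇒n8 (via fail)
[16] read 'b'  n8⇒n9
[17] read 'c'  n9⇒n10  emit P2@[14:17]
[18] read 'a'  n10⇒n15 (via fail)
[19] read 'e'  n15⇒n16
[20] read 'e'  n16⇒n5 (via fail)
[21] read 'b'  n5⇒n0 (via fail)
[22] read 'a'  n0⇒n15
[23] read 'e'  n15⇒n16
[24] read 'b'  n16⇒n0 (via fail)
[25] read 'e'  n0⇒n1
[26] read 'a'  n1⇒n2
[27] read 'e'  n2⇒n3
[28] read 'd'  n3⇒n4  emit P0@[25:28],P4@[26:28]
[29] read 'b'  n4⇒n0 (via fail)
[30] read 'e'  n0⇒n1
[31] read 'e'  n1⇒n5
[32] read 'a'  n5⇒n2 (via fail)
[33] read 'e'  n2⇒n3

Result: [[2,1],[7,3],[10,1],[14,0],[14,4],[17,2],[28,0],[28,4]]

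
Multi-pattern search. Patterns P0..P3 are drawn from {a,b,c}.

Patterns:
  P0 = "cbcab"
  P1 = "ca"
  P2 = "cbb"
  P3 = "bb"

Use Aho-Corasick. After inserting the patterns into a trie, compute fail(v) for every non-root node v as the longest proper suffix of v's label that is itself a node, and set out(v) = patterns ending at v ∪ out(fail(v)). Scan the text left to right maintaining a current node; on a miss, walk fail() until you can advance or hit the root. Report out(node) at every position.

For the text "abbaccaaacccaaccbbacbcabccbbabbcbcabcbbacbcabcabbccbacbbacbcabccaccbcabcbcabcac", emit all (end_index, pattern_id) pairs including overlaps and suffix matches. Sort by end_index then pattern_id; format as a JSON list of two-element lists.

Build:
Trie (insert patterns):
  n0 'ε': b→8 c→1
  n1 'c': a→6 b→2
  n2 'cb': b→7 c→3
  n3 'cbc': a→4
  n4 'cbca': b→5
  n5 'cbcab': ·  [P0 ends]
  n6 'ca': ·  [P1 ends]
  n7 'cbb': ·  [P2 ends]
  n8 'b': b→9
  n9 'bb': ·  [P3 ends]

BFS fail/out derivation:
  fail(1) 'c': from fail(0)=0 chase 'c': 0 ⇒ 0;  out=∅∪out(0)=∅
  fail(8) 'b': from fail(0)=0 chase 'b': 0 ⇒ 0;  out=∅∪out(0)=∅
  fail(2) 'cb': from fail(1)=0 chase 'b': 0 ⇒ 8;  out=∅∪out(8)=∅
  fail(6) 'ca': from fail(1)=0 chase 'a': 0 ⇒ 0;  out={1}∪out(0)={1}
  fail(9) 'bb': from fail(8)=0 chase 'b': 0 ⇒ 8;  out={3}∪out(8)={3}
  fail(3) 'cbc': from fail(2)=8 chase 'c': 8→0 ⇒ 1;  out=∅∪out(1)=∅
  fail(7) 'cbb': from fail(2)=8 chase 'b': 8 ⇒ 9;  out={2}∪out(9)={2,3}
  fail(4) 'cbca': from fail(3)=1 chase 'a': 1 ⇒ 6;  out=∅∪out(6)={1}
  fail(5) 'cbcab': from fail(4)=6 chase 'b': 6→0 ⇒ 8;  out={0}∪out(8)={0}

Text stream:
pos 0 'a': at 0
pos 1 'b': at 8
pos 2 'b': at 9  ** P3@[1:2]
pos 3 'a': at 0 ·f
pos 4 'c': at 1
pos 5 'c': at 1 ·f
pos 6 'a': at 6  ** P1@[5:6]
pos 7 'a': at 0 ·f
pos 8 'a': at 0
pos 9 'c': at 1
pos 10 'c': at 1 ·f
pos 11 'c': at 1 ·f
pos 12 'a': at 6  ** P1@[11:12]
pos 13 'a': at 0 ·f
pos 14 'c': at 1
pos 15 'c': at 1 ·f
pos 16 'b': at 2
pos 17 'b': at 7  ** P2@[15:17],P3@[16:17]
pos 18 'a': at 0 ·f
pos 19 'c': at 1
pos 20 'b': at 2
pos 21 'c': at 3
pos 22 'a': at 4  ** P1@[21:22]
pos 23 'b': at 5  ** P0@[19:23]
pos 24 'c': at 1 ·f
pos 25 'c': at 1 ·f
pos 26 'b': at 2
pos 27 'b': at 7  ** P2@[25:27],P3@[26:27]
pos 28 'a': at 0 ·f
pos 29 'b': at 8
pos 30 'b': at 9  ** P3@[29:30]
pos 31 'c': at 1 ·f
pos 32 'b': at 2
pos 33 'c': at 3
pos 34 'a': at 4  ** P1@[33:34]
pos 35 'b': at 5  ** P0@[31:35]
pos 36 'c': at 1 ·f
pos 37 'b': at 2
pos 38 'b': at 7  ** P2@[36:38],P3@[37:38]
pos 39 'a': at 0 ·f
pos 40 'c': at 1
pos 41 'b': at 2
pos 42 'c': at 3
pos 43 'a': at 4  ** P1@[42:43]
pos 44 'b': at 5  ** P0@[40:44]
pos 45 'c': at 1 ·f
pos 46 'a': at 6  ** P1@[45:46]
pos 47 'b': at 8 ·f
pos 48 'b': at 9  ** P3@[47:48]
pos 49 'c': at 1 ·f
pos 50 'c': at 1 ·f
pos 51 'b': at 2
pos 52 'a': at 0 ·f
pos 53 'c': at 1
pos 54 'b': at 2
pos 55 'b': at 7  ** P2@[53:55],P3@[54:55]
pos 56 'a': at 0 ·f
pos 57 'c': at 1
pos 58 'b': at 2
pos 59 'c': at 3
pos 60 'a': at 4  ** P1@[59:60]
pos 61 'b': at 5  ** P0@[57:61]
pos 62 'c': at 1 ·f
pos 63 'c': at 1 ·f
pos 64 'a': at 6  ** P1@[63:64]
pos 65 'c': at 1 ·f
pos 66 'c': at 1 ·f
pos 67 'b': at 2
pos 68 'c': at 3
pos 69 'a': at 4  ** P1@[68:69]
pos 70 'b': at 5  ** P0@[66:70]
pos 71 'c': at 1 ·f
pos 72 'b': at 2
pos 73 'c': at 3
pos 74 'a': at 4  ** P1@[73:74]
pos 75 'b': at 5  ** P0@[71:75]
pos 76 'c': at 1 ·f
pos 77 'a': at 6  ** P1@[76:77]
pos 78 'c': at 1 ·f

All matches (sorted): [[2,3],[6,1],[12,1],[17,2],[17,3],[22,1],[23,0],[27,2],[27,3],[30,3],[34,1],[35,0],[38,2],[38,3],[43,1],[44,0],[46,1],[48,3],[55,2],[55,3],[60,1],[61,0],[64,1],[69,1],[70,0],[74,1],[75,0],[77,1]]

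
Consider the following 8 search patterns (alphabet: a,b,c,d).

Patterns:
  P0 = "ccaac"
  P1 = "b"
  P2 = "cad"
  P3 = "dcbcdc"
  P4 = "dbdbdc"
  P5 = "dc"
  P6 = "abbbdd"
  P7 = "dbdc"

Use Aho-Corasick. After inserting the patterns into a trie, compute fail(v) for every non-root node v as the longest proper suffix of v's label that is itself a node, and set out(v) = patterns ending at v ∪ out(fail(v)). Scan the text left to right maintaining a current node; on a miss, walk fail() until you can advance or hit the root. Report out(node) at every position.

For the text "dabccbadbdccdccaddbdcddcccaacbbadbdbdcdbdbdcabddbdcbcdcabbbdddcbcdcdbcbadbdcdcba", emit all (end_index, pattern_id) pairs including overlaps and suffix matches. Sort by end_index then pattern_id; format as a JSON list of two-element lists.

Build automaton:
Trie nodes:
  n0 'ε': a→20 b→6 c→1 d→9
  n1 'c': a→7 c→2
  n2 'cc': a→3
  n3 'cca': a→4
  n4 'ccaa': c→5
  n5 'ccaac': ·  ←P0
  n6 'b': ·  ←P1
  n7 'ca': d→8
  n8 'cad': ·  ←P2
  n9 'd': b→15 c→10
  n10 'dc': b→11  ←P5
  n11 'dcb': c→12
  n12 'dcbc': d→13
  n13 'dcbcd': c→14
  n14 'dcbcdc': ·  ←P3
  n15 'db': d→16
  n16 'dbd': b→17 c→26
  n17 'dbdb': d→18
  n18 'dbdbd': c→19
  n19 'dbdbdc': ·  ←P4
  n20 'a': b→21
  n21 'ab': b→22
  n22 'abb': b→23
  n23 'abbb': d→24
  n24 'abbbd': d→25
  n25 'abbbdd': ·  ←P6
  n26 'dbdc': ·  ←P7

Failure links (BFS by depth):
  fail(1) 'c': from fail(0)=0 chase 'c': 0 ⇒ 0;  out=∅∪out(0)=∅
  fail(6) 'b': from fail(0)=0 chase 'b': 0 ⇒ 0;  out={1}∪out(0)={1}
  fail(9) 'd': from fail(0)=0 chase 'd': 0 ⇒ 0;  out=∅∪out(0)=∅
  fail(20) 'a': from fail(0)=0 chase 'a': 0 ⇒ 0;  out=∅∪out(0)=∅
  fail(2) 'cc': from fail(1)=0 chase 'c': 0 ⇒ 1;  out=∅∪out(1)=∅
  fail(7) 'ca': from fail(1)=0 chase 'a': 0 ⇒ 20;  out=∅∪out(20)=∅
  fail(10) 'dc': from fail(9)=0 chase 'c': 0 ⇒ 1;  out={5}∪out(1)={5}
  fail(15) 'db': from fail(9)=0 chase 'b': 0 ⇒ 6;  out=∅∪out(6)={1}
  fail(21) 'ab': from fail(20)=0 chase 'b': 0 ⇒ 6;  out=∅∪out(6)={1}
  fail(3) 'cca': from fail(2)=1 chase 'a': 1 ⇒ 7;  out=∅∪out(7)=∅
  fail(8) 'cad': from fail(7)=20 chase 'd': 20→0 ⇒ 9;  out={2}∪out(9)={2}
  fail(11) 'dcb': from fail(10)=1 chase 'b': 1→0 ⇒ 6;  out=∅∪out(6)={1}
  fail(16) 'dbd': from fail(15)=6 chase 'd': 6→0 ⇒ 9;  out=∅∪out(9)=∅
  fail(22) 'abb': from fail(21)=6 chase 'b': 6→0 ⇒ 6;  out=∅∪out(6)={1}
  fail(4) 'ccaa': from fail(3)=7 chase 'a': 7→20→0 ⇒ 20;  out=∅∪out(20)=∅
  fail(12) 'dcbc': from fail(11)=6 chase 'c': 6→0 ⇒ 1;  out=∅∪out(1)=∅
  fail(17) 'dbdb': from fail(16)=9 chase 'b': 9 ⇒ 15;  out=∅∪out(15)={1}
  fail(23) 'abbb': from fail(22)=6 chase 'b': 6→0 ⇒ 6;  out=∅∪out(6)={1}
  fail(26) 'dbdc': from fail(16)=9 chase 'c': 9 ⇒ 10;  out={7}∪out(10)={5,7}
  fail(5) 'ccaac': from fail(4)=20 chase 'c': 20→0 ⇒ 1;  out={0}∪out(1)={0}
  fail(13) 'dcbcd': from fail(12)=1 chase 'd': 1→0 ⇒ 9;  out=∅∪out(9)=∅
  fail(18) 'dbdbd': from fail(17)=15 chase 'd': 15 ⇒ 16;  out=∅∪out(16)=∅
  fail(24) 'abbbd': from fail(23)=6 chase 'd': 6→0 ⇒ 9;  out=∅∪out(9)=∅
  fail(14) 'dcbcdc': from fail(13)=9 chase 'c': 9 ⇒ 10;  out={3}∪out(10)={3,5}
  fail(19) 'dbdbdc': from fail(18)=16 chase 'c': 16 ⇒ 26;  out={4}∪out(26)={4,5,7}
  fail(25) 'abbbdd': from fail(24)=9 chase 'd': 9→0 ⇒ 9;  out={6}∪out(9)={6}

Text stream:
[0] read 'd'  n0⇒n9
[1] read 'a'  n9⇒n20 (via fail)
[2] read 'b'  n20⇒n21  ** P1@[2:2]
[3] read 'c'  n21⇒n1 (via fail)
[4] read 'c'  n1⇒n2
[5] read 'b'  n2⇒n6 (via fail)  ** P1@[5:5]
[6] read 'a'  n6⇒n20 (via fail)
[7] read 'd'  n20⇒n9 (via fail)
[8] read 'b'  n9⇒n15  ** P1@[8:8]
[9] read 'd'  n15⇒n16
[10] read 'c'  n16⇒n26  ** P5@[9:10],P7@[7:10]
[11] read 'c'  n26⇒n2 (via fail)
[12] read 'd'  n2⇒n9 (via fail)
[13] read 'c'  n9⇒n10  ** P5@[12:13]
[14] read 'c'  n10⇒n2 (via fail)
[15] read 'a'  n2⇒n3
[16] read 'd'  n3⇒n8 (via fail)  ** P2@[14:16]
[17] read 'd'  n8⇒n9 (via fail)
[18] read 'b'  n9⇒n15  ** P1@[18:18]
[19] read 'd'  n15⇒n16
[20] read 'c'  n16⇒n26  ** P5@[19:20],P7@[17:20]
[21] read 'd'  n26⇒n9 (via fail)
[22] read 'd'  n9⇒n9 (via fail)
[23] read 'c'  n9⇒n10  ** P5@[22:23]
[24] read 'c'  n10⇒n2 (via fail)
[25] read 'c'  n2⇒n2 (via fail)
[26] read 'a'  n2⇒n3
[27] read 'a'  n3⇒n4
[28] read 'c'  n4⇒n5  ** P0@[24:28]
[29] read 'b'  n5⇒n6 (via fail)  ** P1@[29:29]
[30] read 'b'  n6⇒n6 (via fail)  ** P1@[30:30]
[31] read 'a'  n6⇒n20 (via fail)
[32] read 'd'  n20⇒n9 (via fail)
[33] read 'b'  n9⇒n15  ** P1@[33:33]
[34] read 'd'  n15⇒n16
[35] read 'b'  n16⇒n17  ** P1@[35:35]
[36] read 'd'  n17⇒n18
[37] read 'c'  n18⇒n19  ** P4@[32:37],P5@[36:37],P7@[34:37]
[38] read 'd'  n19⇒n9 (via fail)
[39] read 'b'  n9⇒n15  ** P1@[39:39]
[40] read 'd'  n15⇒n16
[41] read 'b'  n16⇒n17  ** P1@[41:41]
[42] read 'd'  n17⇒n18
[43] read 'c'  n18⇒n19  ** P4@[38:43],P5@[42:43],P7@[40:43]
[44] read 'a'  n19⇒n7 (via fail)
[45] read 'b'  n7⇒n21 (via fail)  ** P1@[45:45]
[46] read 'd'  n21⇒n9 (via fail)
[47] read 'd'  n9⇒n9 (via fail)
[48] read 'b'  n9⇒n15  ** P1@[48:48]
[49] read 'd'  n15⇒n16
[50] read 'c'  n16⇒n26  ** P5@[49:50],P7@[47:50]
[51] read 'b'  n26⇒n11 (via fail)  ** P1@[51:51]
[52] read 'c'  n11⇒n12
[53] read 'd'  n12⇒n13
[54] read 'c'  n13⇒n14  ** P3@[49:54],P5@[53:54]
[55] read 'a'  n14⇒n7 (via fail)
[56] read 'b'  n7⇒n21 (via fail)  ** P1@[56:56]
[57] read 'b'  n21⇒n22  ** P1@[57:57]
[58] read 'b'  n22⇒n23  ** P1@[58:58]
[59] read 'd'  n23⇒n24
[60] read 'd'  n24⇒n25  ** P6@[55:60]
[61] read 'd'  n25⇒n9 (via fail)
[62] read 'c'  n9⇒n10  ** P5@[61:62]
[63] read 'b'  n10⇒n11  ** P1@[63:63]
[64] read 'c'  n11⇒n12
[65] read 'd'  n12⇒n13
[66] read 'c'  n13⇒n14  ** P3@[61:66],P5@[65:66]
[67] read 'd'  n14⇒n9 (via fail)
[68] read 'b'  n9⇒n15  ** P1@[68:68]
[69] read 'c'  n15⇒n1 (via fail)
[70] read 'b'  n1⇒n6 (via fail)  ** P1@[70:70]
[71] read 'a'  n6⇒n20 (via fail)
[72] read 'd'  n20⇒n9 (via fail)
[73] read 'b'  n9⇒n15  ** P1@[73:73]
[74] read 'd'  n15⇒n16
[75] read 'c'  n16⇒n26  ** P5@[74:75],P7@[72:75]
[76] read 'd'  n26⇒n9 (via fail)
[77] read 'c'  n9⇒n10  ** P5@[76:77]
[78] read 'b'  n10⇒n11  ** P1@[78:78]
[79] read 'a'  n11⇒n20 (via fail)

Matches: [[2,1],[5,1],[8,1],[10,5],[10,7],[13,5],[16,2],[18,1],[20,5],[20,7],[23,5],[28,0],[29,1],[30,1],[33,1],[35,1],[37,4],[37,5],[37,7],[39,1],[41,1],[43,4],[43,5],[43,7],[45,1],[48,1],[50,5],[50,7],[51,1],[54,3],[54,5],[56,1],[57,1],[58,1],[60,6],[62,5],[63,1],[66,3],[66,5],[68,1],[70,1],[73,1],[75,5],[75,7],[77,5],[78,1]]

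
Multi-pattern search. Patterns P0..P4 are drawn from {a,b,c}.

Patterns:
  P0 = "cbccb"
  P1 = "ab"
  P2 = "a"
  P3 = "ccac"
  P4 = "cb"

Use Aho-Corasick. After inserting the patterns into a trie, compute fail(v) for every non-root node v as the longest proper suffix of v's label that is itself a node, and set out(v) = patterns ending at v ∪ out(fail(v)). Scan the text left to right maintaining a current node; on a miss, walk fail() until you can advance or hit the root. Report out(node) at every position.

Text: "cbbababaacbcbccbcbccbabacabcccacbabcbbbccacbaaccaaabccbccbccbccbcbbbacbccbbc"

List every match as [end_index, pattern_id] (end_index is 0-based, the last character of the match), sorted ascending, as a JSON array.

Construct AC machine:
Trie (insert patterns):
  n0 'ε': a→6 c→1
  n1 'c': b→2 c→8
  n2 'cb': c→3  [P4 ends]
  n3 'cbc': c→4
  n4 'cbcc': b→5
  n5 'cbccb': ·  [P0 ends]
  n6 'a': b→7  [P2 ends]
  n7 'ab': ·  [P1 ends]
  n8 'cc': a→9
  n9 'cca': c→10
  n10 'ccac': ·  [P3 ends]

BFS fail/out derivation:
  n1('c'): parent n0 fail=0; on 'c' 0 → fail=0;  out ∅∪∅=∅
  n6('a'): parent n0 fail=0; on 'a' 0 → fail=0;  out {2}∪∅={2}
  n2('cb'): parent n1 fail=0; on 'b' 0 → fail=0;  out {4}∪∅={4}
  n7('ab'): parent n6 fail=0; on 'b' 0 → fail=0;  out {1}∪∅={1}
  n8('cc'): parent n1 fail=0; on 'c' 0 → fail=1;  out ∅∪∅=∅
  n3('cbc'): parent n2 fail=0; on 'c' 0 → fail=1;  out ∅∪∅=∅
  n9('cca'): parent n8 fail=1; on 'a' 1→0 → fail=6;  out ∅∪{2}={2}
  n4('cbcc'): parent n3 fail=1; on 'c' 1 → fail=8;  out ∅∪∅=∅
  n10('ccac'): parent n9 fail=6; on 'c' 6→0 → fail=1;  out {3}∪∅={3}
  n5('cbccb'): parent n4 fail=8; on 'b' 8→1 → fail=2;  out {0}∪{4}={0,4}

Run:
pos 0 'c': at 1
pos 1 'b': at 2  emit P4@[0:1]
pos 2 'b': at 0 (fail-walked)
pos 3 'a': at 6  emit P2@[3:3]
pos 4 'b': at 7  emit P1@[3:4]
pos 5 'a': at 6 (fail-walked)  emit P2@[5:5]
pos 6 'b': at 7  emit P1@[5:6]
pos 7 'a': at 6 (fail-walked)  emit P2@[7:7]
pos 8 'a': at 6 (fail-walked)  emit P2@[8:8]
pos 9 'c': at 1 (fail-walked)
pos 10 'b': at 2  emit P4@[9:10]
pos 11 'c': at 3
pos 12 'b': at 2 (fail-walked)  emit P4@[11:12]
pos 13 'c': at 3
pos 14 'c': at 4
pos 15 'b': at 5  emit P0@[11:15],P4@[14:15]
pos 16 'c': at 3 (fail-walked)
pos 17 'b': at 2 (fail-walked)  emit P4@[16:17]
pos 18 'c': at 3
pos 19 'c': at 4
pos 20 'b': at 5  emit P0@[16:20],P4@[19:20]
pos 21 'a': at 6 (fail-walked)  emit P2@[21:21]
pos 22 'b': at 7  emit P1@[21:22]
pos 23 'a': at 6 (fail-walked)  emit P2@[23:23]
pos 24 'c': at 1 (fail-walked)
pos 25 'a': at 6 (fail-walked)  emit P2@[25:25]
pos 26 'b': at 7  emit P1@[25:26]
pos 27 'c': at 1 (fail-walked)
pos 28 'c': at 8
pos 29 'c': at 8 (fail-walked)
pos 30 'a': at 9  emit P2@[30:30]
pos 31 'c': at 10  emit P3@[28:31]
pos 32 'b': at 2 (fail-walked)  emit P4@[31:32]
pos 33 'a': at 6 (fail-walked)  emit P2@[33:33]
pos 34 'b': at 7  emit P1@[33:34]
pos 35 'c': at 1 (fail-walked)
pos 36 'b': at 2  emit P4@[35:36]
pos 37 'b': at 0 (fail-walked)
pos 38 'b': at 0
pos 39 'c': at 1
pos 40 'c': at 8
pos 41 'a': at 9  emit P2@[41:41]
pos 42 'c': at 10  emit P3@[39:42]
pos 43 'b': at 2 (fail-walked)  emit P4@[42:43]
pos 44 'a': at 6 (fail-walked)  emit P2@[44:44]
pos 45 'a': at 6 (fail-walked)  emit P2@[45:45]
pos 46 'c': at 1 (fail-walked)
pos 47 'c': at 8
pos 48 'a': at 9  emit P2@[48:48]
pos 49 'a': at 6 (fail-walked)  emit P2@[49:49]
pos 50 'a': at 6 (fail-walked)  emit P2@[50:50]
pos 51 'b': at 7  emit P1@[50:51]
pos 52 'c': at 1 (fail-walked)
pos 53 'c': at 8
pos 54 'b': at 2 (fail-walked)  emit P4@[53:54]
pos 55 'c': at 3
pos 56 'c': at 4
pos 57 'b': at 5  emit P0@[53:57],P4@[56:57]
pos 58 'c': at 3 (fail-walked)
pos 59 'c': at 4
pos 60 'b': at 5  emit P0@[56:60],P4@[59:60]
pos 61 'c': at 3 (fail-walked)
pos 62 'c': at 4
pos 63 'b': at 5  emit P0@[59:63],P4@[62:63]
pos 64 'c': at 3 (fail-walked)
pos 65 'b': at 2 (fail-walked)  emit P4@[64:65]
pos 66 'b': at 0 (fail-walked)
pos 67 'b': at 0
pos 68 'a': at 6  emit P2@[68:68]
pos 69 'c': at 1 (fail-walked)
pos 70 'b': at 2  emit P4@[69:70]
pos 71 'c': at 3
pos 72 'c': at 4
pos 73 'b': at 5  emit P0@[69:73],P4@[72:73]
pos 74 'b': at 0 (fail-walked)
pos 75 'c': at 1

All matches (sorted): [[1,4],[3,2],[4,1],[5,2],[6,1],[7,2],[8,2],[10,4],[12,4],[15,0],[15,4],[17,4],[20,0],[20,4],[21,2],[22,1],[23,2],[25,2],[26,1],[30,2],[31,3],[32,4],[33,2],[34,1],[36,4],[41,2],[42,3],[43,4],[44,2],[45,2],[48,2],[49,2],[50,2],[51,1],[54,4],[57,0],[57,4],[60,0],[60,4],[63,0],[63,4],[65,4],[68,2],[70,4],[73,0],[73,4]]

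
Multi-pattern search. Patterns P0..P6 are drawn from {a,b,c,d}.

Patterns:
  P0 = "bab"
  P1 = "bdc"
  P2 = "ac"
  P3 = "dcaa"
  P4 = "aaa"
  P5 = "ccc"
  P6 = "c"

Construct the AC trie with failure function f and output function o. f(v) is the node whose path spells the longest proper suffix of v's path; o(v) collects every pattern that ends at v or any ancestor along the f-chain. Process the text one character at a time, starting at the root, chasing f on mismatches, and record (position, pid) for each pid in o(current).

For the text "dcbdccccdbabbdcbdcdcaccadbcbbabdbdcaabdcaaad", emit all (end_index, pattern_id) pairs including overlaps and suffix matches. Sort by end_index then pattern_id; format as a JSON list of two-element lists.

Build automaton:
Trie nodes:
  n0 'ε': a→6 b→1 c→14 d→8
  n1 'b': a→2 d→4
  n2 'ba': b→3
  n3 'bab': ·  ←P0
  n4 'bd': c→5
  n5 'bdc': ·  ←P1
  n6 'a': a→12 c→7
  n7 'ac': ·  ←P2
  n8 'd': c→9
  n9 'dc': a→10
  n10 'dca': a→11
  n11 'dcaa': ·  ←P3
  n12 'aa': a→13
  n13 'aaa': ·  ←P4
  n14 'c': c→15  ←P6
  n15 'cc': c→16
  n16 'ccc': ·  ←P5

BFS fail/out derivation:
  n1('b'): parent n0 fail=0; on 'b' 0 → fail=0;  out ∅∪∅=∅
  n6('a'): parent n0 fail=0; on 'a' 0 → fail=0;  out ∅∪∅=∅
  n8('d'): parent n0 fail=0; on 'd' 0 → fail=0;  out ∅∪∅=∅
  n14('c'): parent n0 fail=0; on 'c' 0 → fail=0;  out {6}∪∅={6}
  n2('ba'): parent n1 fail=0; on 'a' 0 → fail=6;  out ∅∪∅=∅
  n4('bd'): parent n1 fail=0; on 'd' 0 → fail=8;  out ∅∪∅=∅
  n7('ac'): parent n6 fail=0; on 'c' 0 → fail=14;  out {2}∪{6}={2,6}
  n9('dc'): parent n8 fail=0; on 'c' 0 → fail=14;  out ∅∪{6}={6}
  n12('aa'): parent n6 fail=0; on 'a' 0 → fail=6;  out ∅∪∅=∅
  n15('cc'): parent n14 fail=0; on 'c' 0 → fail=14;  out ∅∪{6}={6}
  n3('bab'): parent n2 fail=6; on 'b' 6→0 → fail=1;  out {0}∪∅={0}
  n5('bdc'): parent n4 fail=8; on 'c' 8 → fail=9;  out {1}∪{6}={1,6}
  n10('dca'): parent n9 fail=14; on 'a' 14→0 → fail=6;  out ∅∪∅=∅
  n13('aaa'): parent n12 fail=6; on 'a' 6 → fail=12;  out {4}∪∅={4}
  n16('ccc'): parent n15 fail=14; on 'c' 14 → fail=15;  out {5}∪{6}={5,6}
  n11('dcaa'): parent n10 fail=6; on 'a' 6 → fail=12;  out {3}∪∅={3}

Scan:
i=0 'd': node 0→8
i=1 'c': node 8→9  → match P6@[1:1]
i=2 'b': node 9→1 (fail-walked)
i=3 'd': node 1→4
i=4 'c': node 4→5  → match P1@[2:4],P6@[4:4]
i=5 'c': node 5→15 (fail-walked)  → match P6@[5:5]
i=6 'c': node 15→16  → match P5@[4:6],P6@[6:6]
i=7 'c': node 16→16 (fail-walked)  → match P5@[5:7],P6@[7:7]
i=8 'd': node 16→8 (fail-walked)
i=9 'b': node 8→1 (fail-walked)
i=10 'a': node 1→2
i=11 'b': node 2→3  → match P0@[9:11]
i=12 'b': node 3→1 (fail-walked)
i=13 'd': node 1→4
i=14 'c': node 4→5  → match P1@[12:14],P6@[14:14]
i=15 'b': node 5→1 (fail-walked)
i=16 'd': node 1→4
i=17 'c': node 4→5  → match P1@[15:17],P6@[17:17]
i=18 'd': node 5→8 (fail-walked)
i=19 'c': node 8→9  → match P6@[19:19]
i=20 'a': node 9→10
i=21 'c': node 10→7 (fail-walked)  → match P2@[20:21],P6@[21:21]
i=22 'c': node 7→15 (fail-walked)  → match P6@[22:22]
i=23 'a': node 15→6 (fail-walked)
i=24 'd': node 6→8 (fail-walked)
i=25 'b': node 8→1 (fail-walked)
i=26 'c': node 1→14 (fail-walked)  → match P6@[26:26]
i=27 'b': node 14→1 (fail-walked)
i=28 'b': node 1→1 (fail-walked)
i=29 'a': node 1→2
i=30 'b': node 2→3  → match P0@[28:30]
i=31 'd': node 3→4 (fail-walked)
i=32 'b': node 4→1 (fail-walked)
i=33 'd': node 1→4
i=34 'c': node 4→5  → match P1@[32:34],P6@[34:34]
i=35 'a': node 5→10 (fail-walked)
i=36 'a': node 10→11  → match P3@[33:36]
i=37 'b': node 11→1 (fail-walked)
i=38 'd': node 1→4
i=39 'c': node 4→5  → match P1@[37:39],P6@[39:39]
i=40 'a': node 5→10 (fail-walked)
i=41 'a': node 10→11  → match P3@[38:41]
i=42 'a': node 11→13 (fail-walked)  → match P4@[40:42]
i=43 'd': node 13→8 (fail-walked)

All matches (sorted): [[1,6],[4,1],[4,6],[5,6],[6,5],[6,6],[7,5],[7,6],[11,0],[14,1],[14,6],[17,1],[17,6],[19,6],[21,2],[21,6],[22,6],[26,6],[30,0],[34,1],[34,6],[36,3],[39,1],[39,6],[41,3],[42,4]]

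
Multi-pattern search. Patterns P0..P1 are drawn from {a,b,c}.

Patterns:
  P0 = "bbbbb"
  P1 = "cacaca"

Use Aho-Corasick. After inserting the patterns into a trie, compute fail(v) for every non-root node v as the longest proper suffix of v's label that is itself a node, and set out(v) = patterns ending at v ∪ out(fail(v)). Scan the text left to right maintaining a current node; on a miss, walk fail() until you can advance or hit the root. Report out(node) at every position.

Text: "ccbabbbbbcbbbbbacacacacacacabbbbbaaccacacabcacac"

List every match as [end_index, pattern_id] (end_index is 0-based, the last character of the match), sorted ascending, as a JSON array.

Build:
Trie (insert patterns):
  0='ε' goto b→1 c→6
  1='b' goto b→2
  2='bb' goto b→3
  3='bbb' goto b→4
  4='bbbb' goto b→5
  5='bbbbb' goto ·  [P0 ends]
  6='c' goto a→7
  7='ca' goto c→8
  8='cac' goto a→9
  9='caca' goto c→10
  10='cacac' goto a→11
  11='cacaca' goto ·  [P1 ends]

BFS fail/out derivation:
  n1('b'): parent n0 fail=0; on 'b' 0 → fail=0;  out ∅∪∅=∅
  n6('c'): parent n0 fail=0; on 'c' 0 → fail=0;  out ∅∪∅=∅
  n2('bb'): parent n1 fail=0; on 'b' 0 → fail=1;  out ∅∪∅=∅
  n7('ca'): parent n6 fail=0; on 'a' 0 → fail=0;  out ∅∪∅=∅
  n3('bbb'): parent n2 fail=1; on 'b' 1 → fail=2;  out ∅∪∅=∅
  n8('cac'): parent n7 fail=0; on 'c' 0 → fail=6;  out ∅∪∅=∅
  n4('bbbb'): parent n3 fail=2; on 'b' 2 → fail=3;  out ∅∪∅=∅
  n9('caca'): parent n8 fail=6; on 'a' 6 → fail=7;  out ∅∪∅=∅
  n5('bbbbb'): parent n4 fail=3; on 'b' 3 → fail=4;  out {0}∪∅={0}
  n10('cacac'): parent n9 fail=7; on 'c' 7 → fail=8;  out ∅∪∅=∅
  n11('cacaca'): parent n10 fail=8; on 'a' 8 → fail=9;  out {1}∪∅={1}

Scan:
[0] read 'c'  n0⇒n6
[1] read 'c'  n6⇒n6 (via fail)
[2] read 'b'  n6⇒n1 (via fail)
[3] read 'a'  n1⇒n0 (via fail)
[4] read 'b'  n0⇒n1
[5] read 'b'  n1⇒n2
[6] read 'b'  n2⇒n3
[7] read 'b'  n3⇒n4
[8] read 'b'  n4⇒n5  → match P0@[4:8]
[9] read 'c'  n5⇒n6 (via fail)
[10] read 'b'  n6⇒n1 (via fail)
[11] read 'b'  n1⇒n2
[12] read 'b'  n2⇒n3
[13] read 'b'  n3⇒n4
[14] read 'b'  n4⇒n5  → match P0@[10:14]
[15] read 'a'  n5⇒n0 (via fail)
[16] read 'c'  n0⇒n6
[17] read 'a'  n6⇒n7
[18] read 'c'  n7⇒n8
[19] read 'a'  n8⇒n9
[20] read 'c'  n9⇒n10
[21] read 'a'  n10⇒n11  → match P1@[16:21]
[22] read 'c'  n11⇒n10 (via fail)
[23] read 'a'  n10⇒n11  → match P1@[18:23]
[24] read 'c'  n11⇒n10 (via fail)
[25] read 'a'  n10⇒n11  → match P1@[20:25]
[26] read 'c'  n11⇒n10 (via fail)
[27] read 'a'  n10⇒n11  → match P1@[22:27]
[28] read 'b'  n11⇒n1 (via fail)
[29] read 'b'  n1⇒n2
[30] read 'b'  n2⇒n3
[31] read 'b'  n3⇒n4
[32] read 'b'  n4⇒n5  → match P0@[28:32]
[33] read 'a'  n5⇒n0 (via fail)
[34] read 'a'  n0⇒n0
[35] read 'c'  n0⇒n6
[36] read 'c'  n6⇒n6 (via fail)
[37] read 'a'  n6⇒n7
[38] read 'c'  n7⇒n8
[39] read 'a'  n8⇒n9
[40] read 'c'  n9⇒n10
[41] read 'a'  n10⇒n11  → match P1@[36:41]
[42] read 'b'  n11⇒n1 (via fail)
[43] read 'c'  n1⇒n6 (via fail)
[44] read 'a'  n6⇒n7
[45] read 'c'  n7⇒n8
[46] read 'a'  n8⇒n9
[47] read 'c'  n9⇒n10

Matches: [[8,0],[14,0],[21,1],[23,1],[25,1],[27,1],[32,0],[41,1]]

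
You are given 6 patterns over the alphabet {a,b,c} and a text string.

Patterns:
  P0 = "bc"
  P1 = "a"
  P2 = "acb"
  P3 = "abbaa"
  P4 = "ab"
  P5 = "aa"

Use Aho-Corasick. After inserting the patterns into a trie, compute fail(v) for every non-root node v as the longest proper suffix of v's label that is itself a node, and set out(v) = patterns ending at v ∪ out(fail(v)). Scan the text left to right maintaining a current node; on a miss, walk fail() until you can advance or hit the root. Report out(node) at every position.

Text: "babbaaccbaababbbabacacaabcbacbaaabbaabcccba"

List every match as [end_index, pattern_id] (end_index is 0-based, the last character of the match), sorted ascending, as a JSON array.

Build:
Trie nodes:
  0='ε' goto a→3 b→1
  1='b' goto c→2
  2='bc' goto ·  [P0 ends]
  3='a' goto a→10 b→6 c→4  [P1 ends]
  4='ac' goto b→5
  5='acb' goto ·  [P2 ends]
  6='ab' goto b→7  [P4 ends]
  7='abb' goto a→8
  8='abba' goto a→9
  9='abbaa' goto ·  [P3 ends]
  10='aa' goto ·  [P5 ends]

Failure links (BFS by depth):
  n1('b'): parent n0 fail=0; on 'b' 0 → fail=0;  out ∅∪∅=∅
  n3('a'): parent n0 fail=0; on 'a' 0 → fail=0;  out {1}∪∅={1}
  n2('bc'): parent n1 fail=0; on 'c' 0 → fail=0;  out {0}∪∅={0}
  n4('ac'): parent n3 fail=0; on 'c' 0 → fail=0;  out ∅∪∅=∅
  n6('ab'): parent n3 fail=0; on 'b' 0 → fail=1;  out {4}∪∅={4}
  n10('aa'): parent n3 fail=0; on 'a' 0 → fail=3;  out {5}∪{1}={1,5}
  n5('acb'): parent n4 fail=0; on 'b' 0 → fail=1;  out {2}∪∅={2}
  n7('abb'): parent n6 fail=1; on 'b' 1→0 → fail=1;  out ∅∪∅=∅
  n8('abba'): parent n7 fail=1; on 'a' 1→0 → fail=3;  out ∅∪{1}={1}
  n9('abbaa'): parent n8 fail=3; on 'a' 3 → fail=10;  out {3}∪{1,5}={1,3,5}

Scan:
i=0 'b': node 0→1
i=1 'a': node 1→3 (via fail)  → match P1@[1:1]
i=2 'b': node 3→6  → match P4@[1:2]
i=3 'b': node 6→7
i=4 'a': node 7→8  → match P1@[4:4]
i=5 'a': node 8→9  → match P1@[5:5],P3@[1:5],P5@[4:5]
i=6 'c': node 9→4 (via fail)
i=7 'c': node 4→0 (via fail)
i=8 'b': node 0→1
i=9 'a': node 1→3 (via fail)  → match P1@[9:9]
i=10 'a': node 3→10  → match P1@[10:10],P5@[9:10]
i=11 'b': node 10→6 (via fail)  → match P4@[10:11]
i=12 'a': node 6→3 (via fail)  → match P1@[12:12]
i=13 'b': node 3→6  → match P4@[12:13]
i=14 'b': node 6→7
i=15 'b': node 7→1 (via fail)
i=16 'a': node 1→3 (via fail)  → match P1@[16:16]
i=17 'b': node 3→6  → match P4@[16:17]
i=18 'a': node 6→3 (via fail)  → match P1@[18:18]
i=19 'c': node 3→4
i=20 'a': node 4→3 (via fail)  → match P1@[20:20]
i=21 'c': node 3→4
i=22 'a': node 4→3 (via fail)  → match P1@[22:22]
i=23 'a': node 3→10  → match P1@[23:23],P5@[22:23]
i=24 'b': node 10→6 (via fail)  → match P4@[23:24]
i=25 'c': node 6→2 (via fail)  → match P0@[24:25]
i=26 'b': node 2→1 (via fail)
i=27 'a': node 1→3 (via fail)  → match P1@[27:27]
i=28 'c': node 3→4
i=29 'b': node 4→5  → match P2@[27:29]
i=30 'a': node 5→3 (via fail)  → match P1@[30:30]
i=31 'a': node 3→10  → match P1@[31:31],P5@[30:31]
i=32 'a': node 10→10 (via fail)  → match P1@[32:32],P5@[31:32]
i=33 'b': node 10→6 (via fail)  → match P4@[32:33]
i=34 'b': node 6→7
i=35 'a': node 7→8  → match P1@[35:35]
i=36 'a': node 8→9  → match P1@[36:36],P3@[32:36],P5@[35:36]
i=37 'b': node 9→6 (via fail)  → match P4@[36:37]
i=38 'c': node 6→2 (via fail)  → match P0@[37:38]
i=39 'c': node 2→0 (via fail)
i=40 'c': node 0→0
i=41 'b': node 0→1
i=42 'a': node 1→3 (via fail)  → match P1@[42:42]

Matches: [[1,1],[2,4],[4,1],[5,1],[5,3],[5,5],[9,1],[10,1],[10,5],[11,4],[12,1],[13,4],[16,1],[17,4],[18,1],[20,1],[22,1],[23,1],[23,5],[24,4],[25,0],[27,1],[29,2],[30,1],[31,1],[31,5],[32,1],[32,5],[33,4],[35,1],[36,1],[36,3],[36,5],[37,4],[38,0],[42,1]]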